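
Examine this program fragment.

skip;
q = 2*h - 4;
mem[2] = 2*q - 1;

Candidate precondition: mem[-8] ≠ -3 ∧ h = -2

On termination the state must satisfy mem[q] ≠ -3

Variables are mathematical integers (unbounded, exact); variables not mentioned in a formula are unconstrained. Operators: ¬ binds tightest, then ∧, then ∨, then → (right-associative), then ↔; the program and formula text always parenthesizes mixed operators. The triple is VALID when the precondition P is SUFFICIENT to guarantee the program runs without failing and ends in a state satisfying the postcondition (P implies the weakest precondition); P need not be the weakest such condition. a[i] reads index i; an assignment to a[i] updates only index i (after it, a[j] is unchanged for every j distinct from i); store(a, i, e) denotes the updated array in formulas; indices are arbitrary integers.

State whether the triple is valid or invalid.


Working backward. After the program, mem[q] ≠ -3 must hold.
Before mem[2] := 2*q - 1: store(mem, 2, 2*q - 1)[q] ≠ -3
Before q := 2*h - 4: store(mem, 2, 4*h - 9)[2*h - 4] ≠ -3
Before skip: store(mem, 2, 4*h - 9)[2*h - 4] ≠ -3
The weakest precondition is store(mem, 2, 4*h - 9)[2*h - 4] ≠ -3.
Check whether mem[-8] ≠ -3 ∧ h = -2 implies it.
Every state satisfying the precondition satisfies the weakest precondition: the implication holds.
Answer: valid


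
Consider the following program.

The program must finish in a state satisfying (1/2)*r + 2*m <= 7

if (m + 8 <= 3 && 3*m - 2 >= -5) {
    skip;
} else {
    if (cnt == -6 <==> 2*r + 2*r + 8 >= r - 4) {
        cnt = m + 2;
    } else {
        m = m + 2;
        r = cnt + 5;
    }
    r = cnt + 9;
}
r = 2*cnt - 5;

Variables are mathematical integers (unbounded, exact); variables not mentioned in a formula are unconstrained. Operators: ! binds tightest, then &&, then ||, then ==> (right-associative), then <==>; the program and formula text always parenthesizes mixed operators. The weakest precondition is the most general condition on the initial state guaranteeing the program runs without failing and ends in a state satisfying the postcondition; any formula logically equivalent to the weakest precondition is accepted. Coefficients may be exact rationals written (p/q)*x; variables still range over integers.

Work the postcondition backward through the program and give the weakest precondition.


Working backward. After the program, the postcondition (1/2)*r + 2*m <= 7 must hold; in canonical form it is 2*m + (1/2)*r <= 7.
Before r := 2*cnt - 5: cnt + 2*m <= 19/2
Then branch requires cnt + 2*m <= 19/2; else branch requires ((cnt == -6 <==> 3*r >= -12) ==> 3*m <= 15/2) && ((!(cnt == -6 <==> 3*r >= -12)) ==> cnt + 2*m <= 11/2).
Before the if: ((m <= -5 && 3*m >= -3) ==> cnt + 2*m <= 19/2) && ((!(m <= -5 && 3*m >= -3)) ==> (((cnt == -6 <==> 3*r >= -12) ==> 3*m <= 15/2) && ((!(cnt == -6 <==> 3*r >= -12)) ==> cnt + 2*m <= 11/2)))
Answer: WP = ((m <= -5 && 3*m >= -3) ==> cnt + 2*m <= 19/2) && ((!(m <= -5 && 3*m >= -3)) ==> (((cnt == -6 <==> 3*r >= -12) ==> 3*m <= 15/2) && ((!(cnt == -6 <==> 3*r >= -12)) ==> cnt + 2*m <= 11/2)))


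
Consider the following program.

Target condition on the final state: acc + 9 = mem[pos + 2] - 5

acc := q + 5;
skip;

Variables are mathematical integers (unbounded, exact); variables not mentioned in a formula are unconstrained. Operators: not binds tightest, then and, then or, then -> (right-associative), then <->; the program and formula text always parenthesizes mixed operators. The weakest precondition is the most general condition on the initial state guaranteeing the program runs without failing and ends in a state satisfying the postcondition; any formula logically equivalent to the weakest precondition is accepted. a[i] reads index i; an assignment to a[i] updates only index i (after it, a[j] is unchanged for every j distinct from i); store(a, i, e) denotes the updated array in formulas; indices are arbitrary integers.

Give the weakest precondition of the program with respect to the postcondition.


Working backward. After the program, the postcondition acc + 9 = mem[pos + 2] - 5 must hold; in canonical form it is acc = mem[pos + 2] - 14.
Before skip: acc = mem[pos + 2] - 14
Before acc := q + 5: q = mem[pos + 2] - 19
Answer: WP = q = mem[pos + 2] - 19


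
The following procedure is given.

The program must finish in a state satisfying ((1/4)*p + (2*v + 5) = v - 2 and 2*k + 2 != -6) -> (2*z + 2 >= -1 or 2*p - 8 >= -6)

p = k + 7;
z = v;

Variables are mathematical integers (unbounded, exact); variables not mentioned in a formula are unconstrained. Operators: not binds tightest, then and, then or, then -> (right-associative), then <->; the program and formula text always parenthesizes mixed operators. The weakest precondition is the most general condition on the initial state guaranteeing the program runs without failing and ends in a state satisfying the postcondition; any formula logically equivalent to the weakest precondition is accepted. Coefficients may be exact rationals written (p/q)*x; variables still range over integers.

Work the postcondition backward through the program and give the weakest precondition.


Working backward. After the program, the postcondition ((1/4)*p + (2*v + 5) = v - 2 and 2*k + 2 != -6) -> (2*z + 2 >= -1 or 2*p - 8 >= -6) must hold; in canonical form it is ((1/4)*p + v = -7 and 2*k != -8) -> (2*z >= -3 or 2*p >= 2).
Before z := v: ((1/4)*p + v = -7 and 2*k != -8) -> (2*v >= -3 or 2*p >= 2)
Before p := k + 7: ((1/4)*k + v = -35/4 and 2*k != -8) -> (2*v >= -3 or 2*k >= -12)
Answer: WP = ((1/4)*k + v = -35/4 and 2*k != -8) -> (2*v >= -3 or 2*k >= -12)


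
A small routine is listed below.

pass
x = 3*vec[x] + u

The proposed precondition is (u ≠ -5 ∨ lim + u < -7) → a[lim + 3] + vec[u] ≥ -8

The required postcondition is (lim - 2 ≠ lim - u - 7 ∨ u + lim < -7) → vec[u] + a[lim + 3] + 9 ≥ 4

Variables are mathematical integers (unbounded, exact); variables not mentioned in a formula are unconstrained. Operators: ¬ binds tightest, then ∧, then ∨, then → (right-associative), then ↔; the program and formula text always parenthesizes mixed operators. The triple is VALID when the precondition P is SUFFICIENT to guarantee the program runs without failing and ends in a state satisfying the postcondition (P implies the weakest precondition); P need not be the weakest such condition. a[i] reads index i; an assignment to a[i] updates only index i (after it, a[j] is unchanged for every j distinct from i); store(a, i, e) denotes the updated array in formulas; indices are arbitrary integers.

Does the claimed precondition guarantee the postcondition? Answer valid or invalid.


Working backward. After the program, the postcondition (lim - 2 ≠ lim - u - 7 ∨ u + lim < -7) → vec[u] + a[lim + 3] + 9 ≥ 4 must hold; in canonical form it is (u ≠ -5 ∨ lim + u < -7) → a[lim + 3] + vec[u] ≥ -5.
Before x := 3*vec[x] + u: (u ≠ -5 ∨ lim + u < -7) → a[lim + 3] + vec[u] ≥ -5
Before skip: (u ≠ -5 ∨ lim + u < -7) → a[lim + 3] + vec[u] ≥ -5
The weakest precondition is (u ≠ -5 ∨ lim + u < -7) → a[lim + 3] + vec[u] ≥ -5.
Check whether (u ≠ -5 ∨ lim + u < -7) → a[lim + 3] + vec[u] ≥ -8 implies it.
Countermodel: at the initial state a = {[-4] = -6, [1] = -6, elsewhere -6}, lim = -2, u = -4, vec = {[-4] = 0, [1] = 0, elsewhere 0}, the precondition holds but the weakest precondition fails.
Answer: invalid


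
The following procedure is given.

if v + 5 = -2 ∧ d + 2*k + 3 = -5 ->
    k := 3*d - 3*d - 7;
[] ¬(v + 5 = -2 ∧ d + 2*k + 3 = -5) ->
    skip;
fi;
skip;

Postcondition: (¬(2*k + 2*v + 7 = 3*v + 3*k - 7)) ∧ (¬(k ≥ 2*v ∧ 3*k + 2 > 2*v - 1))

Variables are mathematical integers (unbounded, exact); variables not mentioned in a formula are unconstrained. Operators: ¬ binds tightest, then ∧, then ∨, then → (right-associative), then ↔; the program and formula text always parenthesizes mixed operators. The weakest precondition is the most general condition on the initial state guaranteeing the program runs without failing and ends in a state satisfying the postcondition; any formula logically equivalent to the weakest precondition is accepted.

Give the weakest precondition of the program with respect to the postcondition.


Working backward. After the program, the postcondition (¬(2*k + 2*v + 7 = 3*v + 3*k - 7)) ∧ (¬(k ≥ 2*v ∧ 3*k + 2 > 2*v - 1)) must hold; in canonical form it is (¬(k + v = 14)) ∧ (¬(k ≥ 2*v ∧ 3*k > 2*v - 3)).
Before skip: (¬(k + v = 14)) ∧ (¬(k ≥ 2*v ∧ 3*k > 2*v - 3))
Then branch requires (¬(v = 21)) ∧ (¬(2*v ≤ -7 ∧ 2*v < -18)); else branch requires (¬(k + v = 14)) ∧ (¬(k ≥ 2*v ∧ 3*k > 2*v - 3)).
Before the if: ((v = -7 ∧ d + 2*k = -8) → ((¬(v = 21)) ∧ (¬(2*v ≤ -7 ∧ 2*v < -18)))) ∧ ((¬(v = -7 ∧ d + 2*k = -8)) → ((¬(k + v = 14)) ∧ (¬(k ≥ 2*v ∧ 3*k > 2*v - 3))))
Answer: WP = ((v = -7 ∧ d + 2*k = -8) → ((¬(v = 21)) ∧ (¬(2*v ≤ -7 ∧ 2*v < -18)))) ∧ ((¬(v = -7 ∧ d + 2*k = -8)) → ((¬(k + v = 14)) ∧ (¬(k ≥ 2*v ∧ 3*k > 2*v - 3))))


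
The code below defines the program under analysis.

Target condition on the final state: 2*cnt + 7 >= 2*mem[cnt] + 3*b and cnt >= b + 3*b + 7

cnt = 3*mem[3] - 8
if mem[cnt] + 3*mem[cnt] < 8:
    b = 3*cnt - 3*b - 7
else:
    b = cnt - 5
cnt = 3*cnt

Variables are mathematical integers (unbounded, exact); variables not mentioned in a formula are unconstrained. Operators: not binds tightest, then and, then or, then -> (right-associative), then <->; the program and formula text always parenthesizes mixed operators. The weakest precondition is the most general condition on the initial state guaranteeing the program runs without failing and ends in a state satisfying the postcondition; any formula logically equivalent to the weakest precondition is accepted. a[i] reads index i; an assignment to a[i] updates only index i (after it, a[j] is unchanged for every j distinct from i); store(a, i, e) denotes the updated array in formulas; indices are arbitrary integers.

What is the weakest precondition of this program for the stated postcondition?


Working backward. After the program, the postcondition 2*cnt + 7 >= 2*mem[cnt] + 3*b and cnt >= b + 3*b + 7 must hold; in canonical form it is 2*cnt >= 2*mem[cnt] + 3*b - 7 and cnt >= 4*b + 7.
Before cnt := 3*cnt: 6*cnt >= 2*mem[3*cnt] + 3*b - 7 and 3*cnt >= 4*b + 7
Then branch requires 9*b >= 2*mem[3*cnt] + 3*cnt - 28 and 12*b >= 9*cnt - 21; else branch requires 3*cnt >= 2*mem[3*cnt] - 22 and cnt <= 13.
Before the if: (4*mem[cnt] < 8 -> (9*b >= 2*mem[3*cnt] + 3*cnt - 28 and 12*b >= 9*cnt - 21)) and ((not (4*mem[cnt] < 8)) -> (3*cnt >= 2*mem[3*cnt] - 22 and cnt <= 13))
Before cnt := 3*mem[3] - 8: (4*mem[3*mem[3] - 8] < 8 -> (9*b >= 9*mem[3] + 2*mem[9*mem[3] - 24] - 52 and 12*b >= 27*mem[3] - 93)) and ((not (4*mem[3*mem[3] - 8] < 8)) -> (9*mem[3] >= 2*mem[9*mem[3] - 24] + 2 and 3*mem[3] <= 21))
Answer: WP = (4*mem[3*mem[3] - 8] < 8 -> (9*b >= 9*mem[3] + 2*mem[9*mem[3] - 24] - 52 and 12*b >= 27*mem[3] - 93)) and ((not (4*mem[3*mem[3] - 8] < 8)) -> (9*mem[3] >= 2*mem[9*mem[3] - 24] + 2 and 3*mem[3] <= 21))


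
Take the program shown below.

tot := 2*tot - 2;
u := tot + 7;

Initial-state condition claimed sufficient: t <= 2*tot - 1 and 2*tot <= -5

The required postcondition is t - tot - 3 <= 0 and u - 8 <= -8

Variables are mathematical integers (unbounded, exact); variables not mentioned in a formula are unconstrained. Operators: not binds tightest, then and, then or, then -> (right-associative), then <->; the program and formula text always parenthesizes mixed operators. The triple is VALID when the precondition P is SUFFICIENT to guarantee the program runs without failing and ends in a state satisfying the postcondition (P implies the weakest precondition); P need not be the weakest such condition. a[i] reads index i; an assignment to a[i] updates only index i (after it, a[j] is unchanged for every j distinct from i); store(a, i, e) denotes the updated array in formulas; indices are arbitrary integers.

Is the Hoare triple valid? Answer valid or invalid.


Working backward. After the program, the postcondition t - tot - 3 <= 0 and u - 8 <= -8 must hold; in canonical form it is t <= tot + 3 and u <= 0.
Before u := tot + 7: t <= tot + 3 and tot <= -7
Before tot := 2*tot - 2: t <= 2*tot + 1 and 2*tot <= -5
The weakest precondition is t <= 2*tot + 1 and 2*tot <= -5.
Check whether t <= 2*tot - 1 and 2*tot <= -5 implies it.
Every state satisfying the precondition satisfies the weakest precondition: the implication holds.
Answer: valid


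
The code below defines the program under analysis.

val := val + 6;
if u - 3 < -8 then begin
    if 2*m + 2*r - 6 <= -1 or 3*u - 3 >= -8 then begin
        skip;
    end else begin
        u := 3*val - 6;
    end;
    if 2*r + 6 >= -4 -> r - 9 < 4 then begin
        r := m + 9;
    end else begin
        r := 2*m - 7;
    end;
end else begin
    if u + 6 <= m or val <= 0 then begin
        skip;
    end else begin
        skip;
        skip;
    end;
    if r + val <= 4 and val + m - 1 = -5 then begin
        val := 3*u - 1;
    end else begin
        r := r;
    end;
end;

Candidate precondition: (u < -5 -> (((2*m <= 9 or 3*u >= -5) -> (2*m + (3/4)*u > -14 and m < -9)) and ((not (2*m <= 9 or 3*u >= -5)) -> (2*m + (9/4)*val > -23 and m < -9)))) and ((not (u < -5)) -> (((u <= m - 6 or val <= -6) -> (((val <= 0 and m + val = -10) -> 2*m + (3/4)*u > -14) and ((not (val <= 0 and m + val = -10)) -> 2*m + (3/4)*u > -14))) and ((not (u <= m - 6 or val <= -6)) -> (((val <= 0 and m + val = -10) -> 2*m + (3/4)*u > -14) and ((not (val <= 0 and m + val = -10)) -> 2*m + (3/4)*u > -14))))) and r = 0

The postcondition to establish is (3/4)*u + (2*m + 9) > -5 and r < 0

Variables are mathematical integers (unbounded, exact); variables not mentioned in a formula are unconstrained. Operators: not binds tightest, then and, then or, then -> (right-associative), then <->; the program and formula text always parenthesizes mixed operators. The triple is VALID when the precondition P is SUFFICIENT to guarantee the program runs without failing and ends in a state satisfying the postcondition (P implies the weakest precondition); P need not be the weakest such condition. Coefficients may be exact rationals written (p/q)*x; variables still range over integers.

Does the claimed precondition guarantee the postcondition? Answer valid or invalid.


Working backward. After the program, the postcondition (3/4)*u + (2*m + 9) > -5 and r < 0 must hold; in canonical form it is 2*m + (3/4)*u > -14 and r < 0.
Then branch requires ((2*m + 2*r <= 5 or 3*u >= -5) -> (((2*r >= -10 -> r < 13) -> (2*m + (3/4)*u > -14 and m < -9)) and ((not (2*r >= -10 -> r < 13)) -> (2*m + (3/4)*u > -14 and 2*m < 7)))) and ((not (2*m + 2*r <= 5 or 3*u >= -5)) -> (((2*r >= -10 -> r < 13) -> (2*m + (9/4)*val > -19/2 and m < -9)) and ((not (2*r >= -10 -> r < 13)) -> (2*m + (9/4)*val > -19/2 and 2*m < 7)))); else branch requires ((u <= m - 6 or val <= 0) -> (((r + val <= 4 and m + val = -4) -> (2*m + (3/4)*u > -14 and r < 0)) and ((not (r + val <= 4 and m + val = -4)) -> (2*m + (3/4)*u > -14 and r < 0)))) and ((not (u <= m - 6 or val <= 0)) -> (((r + val <= 4 and m + val = -4) -> (2*m + (3/4)*u > -14 and r < 0)) and ((not (r + val <= 4 and m + val = -4)) -> (2*m + (3/4)*u > -14 and r < 0)))).
Before the if: (u < -5 -> (((2*m + 2*r <= 5 or 3*u >= -5) -> (((2*r >= -10 -> r < 13) -> (2*m + (3/4)*u > -14 and m < -9)) and ((not (2*r >= -10 -> r < 13)) -> (2*m + (3/4)*u > -14 and 2*m < 7)))) and ((not (2*m + 2*r <= 5 or 3*u >= -5)) -> (((2*r >= -10 -> r < 13) -> (2*m + (9/4)*val > -19/2 and m < -9)) and ((not (2*r >= -10 -> r < 13)) -> (2*m + (9/4)*val > -19/2 and 2*m < 7)))))) and ((not (u < -5)) -> (((u <= m - 6 or val <= 0) -> (((r + val <= 4 and m + val = -4) -> (2*m + (3/4)*u > -14 and r < 0)) and ((not (r + val <= 4 and m + val = -4)) -> (2*m + (3/4)*u > -14 and r < 0)))) and ((not (u <= m - 6 or val <= 0)) -> (((r + val <= 4 and m + val = -4) -> (2*m + (3/4)*u > -14 and r < 0)) and ((not (r + val <= 4 and m + val = -4)) -> (2*m + (3/4)*u > -14 and r < 0))))))
Before val := val + 6: (u < -5 -> (((2*m + 2*r <= 5 or 3*u >= -5) -> (((2*r >= -10 -> r < 13) -> (2*m + (3/4)*u > -14 and m < -9)) and ((not (2*r >= -10 -> r < 13)) -> (2*m + (3/4)*u > -14 and 2*m < 7)))) and ((not (2*m + 2*r <= 5 or 3*u >= -5)) -> (((2*r >= -10 -> r < 13) -> (2*m + (9/4)*val > -23 and m < -9)) and ((not (2*r >= -10 -> r < 13)) -> (2*m + (9/4)*val > -23 and 2*m < 7)))))) and ((not (u < -5)) -> (((u <= m - 6 or val <= -6) -> (((r + val <= -2 and m + val = -10) -> (2*m + (3/4)*u > -14 and r < 0)) and ((not (r + val <= -2 and m + val = -10)) -> (2*m + (3/4)*u > -14 and r < 0)))) and ((not (u <= m - 6 or val <= -6)) -> (((r + val <= -2 and m + val = -10) -> (2*m + (3/4)*u > -14 and r < 0)) and ((not (r + val <= -2 and m + val = -10)) -> (2*m + (3/4)*u > -14 and r < 0))))))
The weakest precondition is (u < -5 -> (((2*m + 2*r <= 5 or 3*u >= -5) -> (((2*r >= -10 -> r < 13) -> (2*m + (3/4)*u > -14 and m < -9)) and ((not (2*r >= -10 -> r < 13)) -> (2*m + (3/4)*u > -14 and 2*m < 7)))) and ((not (2*m + 2*r <= 5 or 3*u >= -5)) -> (((2*r >= -10 -> r < 13) -> (2*m + (9/4)*val > -23 and m < -9)) and ((not (2*r >= -10 -> r < 13)) -> (2*m + (9/4)*val > -23 and 2*m < 7)))))) and ((not (u < -5)) -> (((u <= m - 6 or val <= -6) -> (((r + val <= -2 and m + val = -10) -> (2*m + (3/4)*u > -14 and r < 0)) and ((not (r + val <= -2 and m + val = -10)) -> (2*m + (3/4)*u > -14 and r < 0)))) and ((not (u <= m - 6 or val <= -6)) -> (((r + val <= -2 and m + val = -10) -> (2*m + (3/4)*u > -14 and r < 0)) and ((not (r + val <= -2 and m + val = -10)) -> (2*m + (3/4)*u > -14 and r < 0)))))).
Check whether (u < -5 -> (((2*m <= 9 or 3*u >= -5) -> (2*m + (3/4)*u > -14 and m < -9)) and ((not (2*m <= 9 or 3*u >= -5)) -> (2*m + (9/4)*val > -23 and m < -9)))) and ((not (u < -5)) -> (((u <= m - 6 or val <= -6) -> (((val <= 0 and m + val = -10) -> 2*m + (3/4)*u > -14) and ((not (val <= 0 and m + val = -10)) -> 2*m + (3/4)*u > -14))) and ((not (u <= m - 6 or val <= -6)) -> (((val <= 0 and m + val = -10) -> 2*m + (3/4)*u > -14) and ((not (val <= 0 and m + val = -10)) -> 2*m + (3/4)*u > -14))))) and r = 0 implies it.
Countermodel: at the initial state m = 3, r = 0, u = -2, val = -13, the precondition holds but the weakest precondition fails.
Answer: invalid


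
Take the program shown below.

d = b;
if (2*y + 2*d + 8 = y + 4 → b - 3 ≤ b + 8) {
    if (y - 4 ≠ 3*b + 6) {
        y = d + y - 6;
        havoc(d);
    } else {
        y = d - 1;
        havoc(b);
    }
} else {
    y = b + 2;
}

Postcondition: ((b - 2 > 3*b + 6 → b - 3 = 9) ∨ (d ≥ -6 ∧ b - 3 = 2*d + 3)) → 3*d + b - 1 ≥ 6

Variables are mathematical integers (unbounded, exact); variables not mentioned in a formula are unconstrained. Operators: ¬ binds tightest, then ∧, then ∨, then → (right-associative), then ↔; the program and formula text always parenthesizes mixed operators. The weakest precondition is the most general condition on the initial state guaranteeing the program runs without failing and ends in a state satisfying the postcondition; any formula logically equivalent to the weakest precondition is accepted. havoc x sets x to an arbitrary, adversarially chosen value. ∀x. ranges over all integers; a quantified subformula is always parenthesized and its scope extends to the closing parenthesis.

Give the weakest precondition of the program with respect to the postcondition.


Working backward. After the program, the postcondition ((b - 2 > 3*b + 6 → b - 3 = 9) ∨ (d ≥ -6 ∧ b - 3 = 2*d + 3)) → 3*d + b - 1 ≥ 6 must hold; in canonical form it is ((2*b < -8 → b = 12) ∨ (d ≥ -6 ∧ b = 2*d + 6)) → b + 3*d ≥ 7.
Then branch requires (y ≠ 3*b + 10 → (∀d_1. (((2*b < -8 → b = 12) ∨ (d_1 ≥ -6 ∧ b = 2*d_1 + 6)) → b + 3*d_1 ≥ 7))) ∧ ((¬(y ≠ 3*b + 10)) → (∀b_1. (((2*b_1 < -8 → b_1 = 12) ∨ (d ≥ -6 ∧ b_1 = 2*d + 6)) → b_1 + 3*d ≥ 7))); else branch requires ((2*b < -8 → b = 12) ∨ (d ≥ -6 ∧ b = 2*d + 6)) → b + 3*d ≥ 7.
Before the if: (y ≠ 3*b + 10 → (∀d_1. (((2*b < -8 → b = 12) ∨ (d_1 ≥ -6 ∧ b = 2*d_1 + 6)) → b + 3*d_1 ≥ 7))) ∧ ((¬(y ≠ 3*b + 10)) → (∀b_1. (((2*b_1 < -8 → b_1 = 12) ∨ (d ≥ -6 ∧ b_1 = 2*d + 6)) → b_1 + 3*d ≥ 7)))
Before d := b: (y ≠ 3*b + 10 → (∀d_1. (((2*b < -8 → b = 12) ∨ (d_1 ≥ -6 ∧ b = 2*d_1 + 6)) → b + 3*d_1 ≥ 7))) ∧ ((¬(y ≠ 3*b + 10)) → (∀b_1. (((2*b_1 < -8 → b_1 = 12) ∨ (b ≥ -6 ∧ b_1 = 2*b + 6)) → 3*b + b_1 ≥ 7)))
Answer: WP = (y ≠ 3*b + 10 → (∀d_1. (((2*b < -8 → b = 12) ∨ (d_1 ≥ -6 ∧ b = 2*d_1 + 6)) → b + 3*d_1 ≥ 7))) ∧ ((¬(y ≠ 3*b + 10)) → (∀b_1. (((2*b_1 < -8 → b_1 = 12) ∨ (b ≥ -6 ∧ b_1 = 2*b + 6)) → 3*b + b_1 ≥ 7)))


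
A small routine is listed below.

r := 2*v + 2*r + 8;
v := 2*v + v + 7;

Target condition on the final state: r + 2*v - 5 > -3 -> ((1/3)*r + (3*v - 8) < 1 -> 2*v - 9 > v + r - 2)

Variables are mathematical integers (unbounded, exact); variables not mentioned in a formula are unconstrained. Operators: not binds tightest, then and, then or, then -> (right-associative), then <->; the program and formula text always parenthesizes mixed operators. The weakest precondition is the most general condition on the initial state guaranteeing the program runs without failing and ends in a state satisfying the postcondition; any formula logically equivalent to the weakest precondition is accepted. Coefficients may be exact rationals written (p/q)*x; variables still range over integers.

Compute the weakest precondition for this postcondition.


Working backward. After the program, the postcondition r + 2*v - 5 > -3 -> ((1/3)*r + (3*v - 8) < 1 -> 2*v - 9 > v + r - 2) must hold; in canonical form it is r + 2*v > 2 -> ((1/3)*r + 3*v < 9 -> v > r + 7).
Before v := 2*v + v + 7: r + 6*v > -12 -> ((1/3)*r + 9*v < -12 -> 3*v > r)
Before r := 2*v + 2*r + 8: 2*r + 8*v > -20 -> ((2/3)*r + (29/3)*v < -44/3 -> v > 2*r + 8)
Answer: WP = 2*r + 8*v > -20 -> ((2/3)*r + (29/3)*v < -44/3 -> v > 2*r + 8)


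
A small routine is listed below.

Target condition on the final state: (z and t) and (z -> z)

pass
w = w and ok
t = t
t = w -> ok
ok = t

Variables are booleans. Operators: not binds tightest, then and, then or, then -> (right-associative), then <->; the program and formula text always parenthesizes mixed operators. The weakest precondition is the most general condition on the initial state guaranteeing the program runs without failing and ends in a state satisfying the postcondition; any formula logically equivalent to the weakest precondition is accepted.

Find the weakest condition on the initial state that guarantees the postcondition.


Working backward. After the program, the postcondition (z and t) and (z -> z) must hold; in canonical form it is z and t.
Before ok := t: z and t
Before t := w -> ok: z and (w -> ok)
Before t := t: z and (w -> ok)
Before w := w and ok: z and ((w and ok) -> ok)
Before skip: z and ((w and ok) -> ok)
Answer: WP = z and ((w and ok) -> ok)


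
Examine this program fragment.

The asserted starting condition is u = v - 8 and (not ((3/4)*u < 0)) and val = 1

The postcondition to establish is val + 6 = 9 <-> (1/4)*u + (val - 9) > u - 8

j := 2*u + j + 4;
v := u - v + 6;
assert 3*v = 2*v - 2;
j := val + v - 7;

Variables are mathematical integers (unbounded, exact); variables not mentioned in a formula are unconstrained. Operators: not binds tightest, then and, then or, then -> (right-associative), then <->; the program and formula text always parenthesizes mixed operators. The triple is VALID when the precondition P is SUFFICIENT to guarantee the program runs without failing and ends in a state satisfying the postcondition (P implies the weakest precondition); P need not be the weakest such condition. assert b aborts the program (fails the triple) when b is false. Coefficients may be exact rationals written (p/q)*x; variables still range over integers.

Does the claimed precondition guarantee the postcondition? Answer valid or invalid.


Working backward. After the program, the postcondition val + 6 = 9 <-> (1/4)*u + (val - 9) > u - 8 must hold; in canonical form it is val = 3 <-> val > (3/4)*u + 1.
Before j := val + v - 7: val = 3 <-> val > (3/4)*u + 1
Before assert 3*v = 2*v - 2: v = -2 and (val = 3 <-> val > (3/4)*u + 1)
Before v := u - v + 6: u = v - 8 and (val = 3 <-> val > (3/4)*u + 1)
Before j := 2*u + j + 4: u = v - 8 and (val = 3 <-> val > (3/4)*u + 1)
The weakest precondition is u = v - 8 and (val = 3 <-> val > (3/4)*u + 1).
Check whether u = v - 8 and (not ((3/4)*u < 0)) and val = 1 implies it.
Every state satisfying the precondition satisfies the weakest precondition: the implication holds.
Answer: valid


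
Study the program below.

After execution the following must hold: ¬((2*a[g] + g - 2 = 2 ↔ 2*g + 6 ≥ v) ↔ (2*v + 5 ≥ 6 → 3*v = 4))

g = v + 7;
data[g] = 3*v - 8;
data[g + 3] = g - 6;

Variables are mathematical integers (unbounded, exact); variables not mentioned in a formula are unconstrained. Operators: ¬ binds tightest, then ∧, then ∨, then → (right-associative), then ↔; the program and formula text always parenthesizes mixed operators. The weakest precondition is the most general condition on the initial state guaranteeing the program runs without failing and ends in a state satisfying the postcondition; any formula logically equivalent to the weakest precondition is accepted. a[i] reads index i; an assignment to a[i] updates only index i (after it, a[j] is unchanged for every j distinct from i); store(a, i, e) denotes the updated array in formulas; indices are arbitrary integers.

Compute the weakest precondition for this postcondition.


Working backward. After the program, the postcondition ¬((2*a[g] + g - 2 = 2 ↔ 2*g + 6 ≥ v) ↔ (2*v + 5 ≥ 6 → 3*v = 4)) must hold; in canonical form it is ¬((2*a[g] + g = 4 ↔ 2*g ≥ v - 6) ↔ (2*v ≥ 1 → 3*v = 4)).
Before data[g + 3] := g - 6: ¬((2*a[g] + g = 4 ↔ 2*g ≥ v - 6) ↔ (2*v ≥ 1 → 3*v = 4))
Before data[g] := 3*v - 8: ¬((2*a[g] + g = 4 ↔ 2*g ≥ v - 6) ↔ (2*v ≥ 1 → 3*v = 4))
Before g := v + 7: ¬((2*a[v + 7] + v = -3 ↔ v ≥ -20) ↔ (2*v ≥ 1 → 3*v = 4))
Answer: WP = ¬((2*a[v + 7] + v = -3 ↔ v ≥ -20) ↔ (2*v ≥ 1 → 3*v = 4))


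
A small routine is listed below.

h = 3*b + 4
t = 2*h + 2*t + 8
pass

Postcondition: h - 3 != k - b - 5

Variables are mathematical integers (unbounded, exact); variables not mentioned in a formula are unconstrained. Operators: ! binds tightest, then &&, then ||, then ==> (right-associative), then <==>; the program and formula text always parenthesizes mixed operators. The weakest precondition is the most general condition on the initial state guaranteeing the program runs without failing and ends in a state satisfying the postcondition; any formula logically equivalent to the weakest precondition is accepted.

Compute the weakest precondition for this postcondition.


Working backward. After the program, the postcondition h - 3 != k - b - 5 must hold; in canonical form it is b + h != k - 2.
Before skip: b + h != k - 2
Before t := 2*h + 2*t + 8: b + h != k - 2
Before h := 3*b + 4: 4*b != k - 6
Answer: WP = 4*b != k - 6


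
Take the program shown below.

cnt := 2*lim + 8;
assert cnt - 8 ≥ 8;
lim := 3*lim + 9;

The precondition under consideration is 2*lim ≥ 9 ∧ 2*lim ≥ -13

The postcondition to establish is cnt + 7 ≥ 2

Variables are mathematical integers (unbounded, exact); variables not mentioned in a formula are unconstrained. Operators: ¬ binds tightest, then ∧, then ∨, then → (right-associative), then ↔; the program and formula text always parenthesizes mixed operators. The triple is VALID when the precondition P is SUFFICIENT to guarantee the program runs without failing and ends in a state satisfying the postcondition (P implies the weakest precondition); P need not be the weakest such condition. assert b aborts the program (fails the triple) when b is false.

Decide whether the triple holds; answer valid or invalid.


Working backward. After the program, the postcondition cnt + 7 ≥ 2 must hold; in canonical form it is cnt ≥ -5.
Before lim := 3*lim + 9: cnt ≥ -5
Before assert cnt - 8 ≥ 8: cnt ≥ 16 ∧ cnt ≥ -5
Before cnt := 2*lim + 8: 2*lim ≥ 8 ∧ 2*lim ≥ -13
The weakest precondition is 2*lim ≥ 8 ∧ 2*lim ≥ -13.
Check whether 2*lim ≥ 9 ∧ 2*lim ≥ -13 implies it.
Every state satisfying the precondition satisfies the weakest precondition: the implication holds.
Answer: valid


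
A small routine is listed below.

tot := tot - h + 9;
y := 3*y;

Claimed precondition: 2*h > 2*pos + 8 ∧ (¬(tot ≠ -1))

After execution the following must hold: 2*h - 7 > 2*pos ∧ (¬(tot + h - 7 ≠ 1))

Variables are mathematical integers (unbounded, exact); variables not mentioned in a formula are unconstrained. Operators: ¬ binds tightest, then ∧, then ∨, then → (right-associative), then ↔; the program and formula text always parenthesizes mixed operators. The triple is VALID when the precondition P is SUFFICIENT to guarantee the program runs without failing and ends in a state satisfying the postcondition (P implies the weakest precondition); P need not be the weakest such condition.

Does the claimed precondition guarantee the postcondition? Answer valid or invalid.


Working backward. After the program, the postcondition 2*h - 7 > 2*pos ∧ (¬(tot + h - 7 ≠ 1)) must hold; in canonical form it is 2*h > 2*pos + 7 ∧ (¬(h + tot ≠ 8)).
Before y := 3*y: 2*h > 2*pos + 7 ∧ (¬(h + tot ≠ 8))
Before tot := tot - h + 9: 2*h > 2*pos + 7 ∧ (¬(tot ≠ -1))
The weakest precondition is 2*h > 2*pos + 7 ∧ (¬(tot ≠ -1)).
Check whether 2*h > 2*pos + 8 ∧ (¬(tot ≠ -1)) implies it.
Every state satisfying the precondition satisfies the weakest precondition: the implication holds.
Answer: valid


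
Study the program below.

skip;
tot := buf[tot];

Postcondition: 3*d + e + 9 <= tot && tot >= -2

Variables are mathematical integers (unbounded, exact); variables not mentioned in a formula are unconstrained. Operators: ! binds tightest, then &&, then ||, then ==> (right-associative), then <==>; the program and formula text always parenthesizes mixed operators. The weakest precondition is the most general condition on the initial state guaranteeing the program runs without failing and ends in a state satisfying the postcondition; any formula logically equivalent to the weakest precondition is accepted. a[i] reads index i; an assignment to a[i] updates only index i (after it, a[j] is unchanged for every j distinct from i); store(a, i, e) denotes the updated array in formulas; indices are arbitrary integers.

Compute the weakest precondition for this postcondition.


Working backward. After the program, the postcondition 3*d + e + 9 <= tot && tot >= -2 must hold; in canonical form it is 3*d + e <= tot - 9 && tot >= -2.
Before tot := buf[tot]: 3*d + e <= buf[tot] - 9 && buf[tot] >= -2
Before skip: 3*d + e <= buf[tot] - 9 && buf[tot] >= -2
Answer: WP = 3*d + e <= buf[tot] - 9 && buf[tot] >= -2


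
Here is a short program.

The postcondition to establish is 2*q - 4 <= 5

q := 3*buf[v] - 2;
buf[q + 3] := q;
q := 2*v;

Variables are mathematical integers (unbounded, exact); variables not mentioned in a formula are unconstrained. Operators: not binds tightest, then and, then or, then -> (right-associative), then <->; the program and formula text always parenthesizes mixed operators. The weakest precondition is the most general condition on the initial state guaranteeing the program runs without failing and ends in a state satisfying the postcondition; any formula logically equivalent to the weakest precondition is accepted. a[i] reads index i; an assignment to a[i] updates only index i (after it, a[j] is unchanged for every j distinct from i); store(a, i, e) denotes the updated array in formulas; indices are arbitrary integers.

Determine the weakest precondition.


Working backward. After the program, the postcondition 2*q - 4 <= 5 must hold; in canonical form it is 2*q <= 9.
Before q := 2*v: 4*v <= 9
Before buf[q + 3] := q: 4*v <= 9
Before q := 3*buf[v] - 2: 4*v <= 9
Answer: WP = 4*v <= 9


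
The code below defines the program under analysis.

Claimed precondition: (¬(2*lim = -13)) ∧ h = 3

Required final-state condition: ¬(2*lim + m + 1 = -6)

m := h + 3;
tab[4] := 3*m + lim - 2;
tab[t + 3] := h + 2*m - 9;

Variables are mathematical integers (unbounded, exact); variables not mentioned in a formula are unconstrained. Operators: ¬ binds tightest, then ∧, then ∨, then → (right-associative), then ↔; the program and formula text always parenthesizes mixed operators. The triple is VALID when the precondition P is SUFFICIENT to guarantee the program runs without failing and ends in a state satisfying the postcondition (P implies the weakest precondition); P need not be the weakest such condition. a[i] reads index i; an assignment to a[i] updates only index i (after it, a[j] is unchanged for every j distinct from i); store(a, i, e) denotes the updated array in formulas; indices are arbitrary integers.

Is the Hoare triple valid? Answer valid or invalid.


Working backward. After the program, the postcondition ¬(2*lim + m + 1 = -6) must hold; in canonical form it is ¬(2*lim + m = -7).
Before tab[t + 3] := h + 2*m - 9: ¬(2*lim + m = -7)
Before tab[4] := 3*m + lim - 2: ¬(2*lim + m = -7)
Before m := h + 3: ¬(h + 2*lim = -10)
The weakest precondition is ¬(h + 2*lim = -10).
Check whether (¬(2*lim = -13)) ∧ h = 3 implies it.
Every state satisfying the precondition satisfies the weakest precondition: the implication holds.
Answer: valid


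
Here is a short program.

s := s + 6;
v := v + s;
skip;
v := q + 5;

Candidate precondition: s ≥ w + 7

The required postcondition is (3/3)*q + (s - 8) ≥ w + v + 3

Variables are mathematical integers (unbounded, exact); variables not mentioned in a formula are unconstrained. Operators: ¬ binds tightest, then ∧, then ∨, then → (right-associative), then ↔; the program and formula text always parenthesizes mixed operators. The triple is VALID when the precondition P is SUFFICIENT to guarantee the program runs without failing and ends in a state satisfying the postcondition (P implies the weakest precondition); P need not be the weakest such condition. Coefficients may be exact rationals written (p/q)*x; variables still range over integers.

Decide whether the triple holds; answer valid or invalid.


Working backward. After the program, the postcondition (3/3)*q + (s - 8) ≥ w + v + 3 must hold; in canonical form it is q + s ≥ v + w + 11.
Before v := q + 5: s ≥ w + 16
Before skip: s ≥ w + 16
Before v := v + s: s ≥ w + 16
Before s := s + 6: s ≥ w + 10
The weakest precondition is s ≥ w + 10.
Check whether s ≥ w + 7 implies it.
Countermodel: at the initial state s = 0, w = -7, the precondition holds but the weakest precondition fails.
Answer: invalid


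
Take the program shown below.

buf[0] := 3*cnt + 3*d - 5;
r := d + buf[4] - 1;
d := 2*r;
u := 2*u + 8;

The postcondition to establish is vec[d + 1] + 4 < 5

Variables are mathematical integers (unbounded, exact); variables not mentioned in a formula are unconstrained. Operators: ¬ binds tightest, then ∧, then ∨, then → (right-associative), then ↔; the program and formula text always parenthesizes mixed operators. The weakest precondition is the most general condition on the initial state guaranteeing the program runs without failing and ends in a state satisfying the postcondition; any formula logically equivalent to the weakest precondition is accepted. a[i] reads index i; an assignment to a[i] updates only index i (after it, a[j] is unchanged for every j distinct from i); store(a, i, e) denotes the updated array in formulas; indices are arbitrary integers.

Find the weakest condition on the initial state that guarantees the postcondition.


Working backward. After the program, the postcondition vec[d + 1] + 4 < 5 must hold; in canonical form it is vec[d + 1] < 1.
Before u := 2*u + 8: vec[d + 1] < 1
Before d := 2*r: vec[2*r + 1] < 1
Before r := d + buf[4] - 1: vec[2*buf[4] + 2*d - 1] < 1
Before buf[0] := 3*cnt + 3*d - 5: vec[2*buf[4] + 2*d - 1] < 1
Answer: WP = vec[2*buf[4] + 2*d - 1] < 1


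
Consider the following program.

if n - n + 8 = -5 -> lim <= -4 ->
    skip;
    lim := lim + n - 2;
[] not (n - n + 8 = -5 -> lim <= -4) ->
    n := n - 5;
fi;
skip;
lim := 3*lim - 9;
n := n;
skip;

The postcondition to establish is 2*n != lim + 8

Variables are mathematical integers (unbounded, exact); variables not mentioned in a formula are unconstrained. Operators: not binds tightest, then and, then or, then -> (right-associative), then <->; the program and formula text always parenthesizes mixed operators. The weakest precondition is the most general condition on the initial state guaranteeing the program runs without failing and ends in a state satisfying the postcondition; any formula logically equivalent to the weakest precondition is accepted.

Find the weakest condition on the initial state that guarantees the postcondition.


Working backward. After the program, 2*n != lim + 8 must hold.
Before skip: 2*n != lim + 8
Before n := n: 2*n != lim + 8
Before lim := 3*lim - 9: 2*n != 3*lim - 1
Before skip: 2*n != 3*lim - 1
Then branch requires 3*lim + n != 7; else branch requires 2*n != 3*lim + 9.
Before the if: 3*lim + n != 7
Answer: WP = 3*lim + n != 7


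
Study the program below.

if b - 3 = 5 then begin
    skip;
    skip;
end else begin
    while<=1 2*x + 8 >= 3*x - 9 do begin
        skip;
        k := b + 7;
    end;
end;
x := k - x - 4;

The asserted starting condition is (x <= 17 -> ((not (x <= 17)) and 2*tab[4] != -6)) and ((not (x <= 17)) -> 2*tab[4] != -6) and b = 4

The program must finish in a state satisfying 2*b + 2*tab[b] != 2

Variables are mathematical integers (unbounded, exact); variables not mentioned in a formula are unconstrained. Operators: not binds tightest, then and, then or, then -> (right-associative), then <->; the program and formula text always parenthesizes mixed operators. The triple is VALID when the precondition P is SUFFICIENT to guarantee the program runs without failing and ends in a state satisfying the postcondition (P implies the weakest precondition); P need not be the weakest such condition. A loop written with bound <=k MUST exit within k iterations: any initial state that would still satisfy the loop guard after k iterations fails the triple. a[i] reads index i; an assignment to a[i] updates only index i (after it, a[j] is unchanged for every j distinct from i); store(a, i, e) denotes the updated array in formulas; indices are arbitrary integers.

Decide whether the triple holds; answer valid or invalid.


Working backward. After the program, the postcondition 2*b + 2*tab[b] != 2 must hold; in canonical form it is 2*tab[b] + 2*b != 2.
Before x := k - x - 4: 2*tab[b] + 2*b != 2
Then branch requires 2*tab[b] + 2*b != 2; else branch requires (x <= 17 -> ((not (x <= 17)) and 2*tab[b] + 2*b != 2)) and ((not (x <= 17)) -> 2*tab[b] + 2*b != 2).
Before the if: (b = 8 -> 2*tab[b] + 2*b != 2) and ((not (b = 8)) -> ((x <= 17 -> ((not (x <= 17)) and 2*tab[b] + 2*b != 2)) and ((not (x <= 17)) -> 2*tab[b] + 2*b != 2)))
The weakest precondition is (b = 8 -> 2*tab[b] + 2*b != 2) and ((not (b = 8)) -> ((x <= 17 -> ((not (x <= 17)) and 2*tab[b] + 2*b != 2)) and ((not (x <= 17)) -> 2*tab[b] + 2*b != 2))).
Check whether (x <= 17 -> ((not (x <= 17)) and 2*tab[4] != -6)) and ((not (x <= 17)) -> 2*tab[4] != -6) and b = 4 implies it.
Every state satisfying the precondition satisfies the weakest precondition: the implication holds.
Answer: valid


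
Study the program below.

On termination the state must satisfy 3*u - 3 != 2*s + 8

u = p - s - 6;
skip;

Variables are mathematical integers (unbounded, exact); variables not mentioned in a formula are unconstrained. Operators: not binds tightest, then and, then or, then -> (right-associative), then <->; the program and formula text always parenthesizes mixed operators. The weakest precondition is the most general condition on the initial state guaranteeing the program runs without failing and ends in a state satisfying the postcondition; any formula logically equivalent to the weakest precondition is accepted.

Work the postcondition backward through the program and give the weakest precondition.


Working backward. After the program, the postcondition 3*u - 3 != 2*s + 8 must hold; in canonical form it is 3*u != 2*s + 11.
Before skip: 3*u != 2*s + 11
Before u := p - s - 6: 3*p != 5*s + 29
Answer: WP = 3*p != 5*s + 29
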